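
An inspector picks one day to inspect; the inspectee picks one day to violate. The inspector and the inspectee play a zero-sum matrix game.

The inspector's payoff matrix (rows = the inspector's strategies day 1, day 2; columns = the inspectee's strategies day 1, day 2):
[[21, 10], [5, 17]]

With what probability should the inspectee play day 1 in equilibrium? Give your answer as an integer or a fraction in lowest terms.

7/23

Row minima are 10 and 5, so the inspector's maximin is 10; column maxima are 21 and 17, so the inspectee's minimax is 17. These differ, so the equilibrium is in mixed strategies.
Let the inspectee play day 1 with probability q. The inspector is indifferent when 21q + 10(1−q) = 5q + 17(1−q), giving q = 7/23.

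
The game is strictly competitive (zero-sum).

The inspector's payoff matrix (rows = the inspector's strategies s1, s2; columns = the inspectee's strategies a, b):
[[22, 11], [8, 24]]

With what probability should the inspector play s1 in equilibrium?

Row minima are 11 and 8, so the inspector's maximin is 11; column maxima are 22 and 24, so the inspectee's minimax is 22. These differ, so the equilibrium is in mixed strategies.
Let the inspector play s1 with probability p. The inspectee is indifferent when 22p + 8(1−p) = 11p + 24(1−p), giving p = 16/27.

16/27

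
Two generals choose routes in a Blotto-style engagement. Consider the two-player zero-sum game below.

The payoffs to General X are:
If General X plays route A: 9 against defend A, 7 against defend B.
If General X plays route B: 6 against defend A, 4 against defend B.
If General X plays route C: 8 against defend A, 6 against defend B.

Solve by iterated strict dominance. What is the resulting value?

7

Column defend A is strictly dominated by defend B for General Y (7<9, 4<6, 6<8); eliminate defend A.
Row route B is strictly dominated by row route A (7>4); eliminate route B.
Row route C is strictly dominated by row route A (7>6); eliminate route C.
Only (route A, defend B) remains, with payoff 7.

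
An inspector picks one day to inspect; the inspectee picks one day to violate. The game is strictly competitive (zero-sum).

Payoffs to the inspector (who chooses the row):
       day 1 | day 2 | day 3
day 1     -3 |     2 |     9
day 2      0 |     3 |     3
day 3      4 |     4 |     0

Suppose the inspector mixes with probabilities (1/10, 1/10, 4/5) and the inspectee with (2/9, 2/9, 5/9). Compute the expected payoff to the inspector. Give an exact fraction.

Against (2/9, 2/9, 5/9), each row's expected payoff is day 1: 43/9; day 2: 7/3; day 3: 16/9.
Taking the (1/10, 1/10, 4/5)-weighted average: (1/10)·(43/9) + (1/10)·(7/3) + (4/5)·(16/9) = 32/15.

32/15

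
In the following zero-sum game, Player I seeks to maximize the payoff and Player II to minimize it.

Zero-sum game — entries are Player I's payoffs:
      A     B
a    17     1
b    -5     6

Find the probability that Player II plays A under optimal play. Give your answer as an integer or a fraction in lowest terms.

Row minima are 1 and -5, so Player I's maximin is 1; column maxima are 17 and 6, so Player II's minimax is 6. These differ, so the equilibrium is in mixed strategies.
Let Player II play A with probability q. Player I is indifferent when 17q + (1−q) = −5q + 6(1−q), giving q = 5/27.

5/27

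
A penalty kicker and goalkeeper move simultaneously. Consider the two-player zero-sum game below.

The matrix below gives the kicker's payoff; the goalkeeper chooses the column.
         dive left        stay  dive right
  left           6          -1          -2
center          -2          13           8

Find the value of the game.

22/9

Column stay is strictly dominated by dive right for the goalkeeper (it gives the kicker more in every row).
The remaining 2×2 game on (left, center) × (dive left, dive right) has no saddle point. Let the kicker play left with probability p; indifference gives 6p − 2(1−p) = −2p + 8(1−p), so p = 5/9.
Similarly the goalkeeper's optimal q on dive left is 5/9, and the value is 6·(5/9) + (-2)·(4/9) = 22/9.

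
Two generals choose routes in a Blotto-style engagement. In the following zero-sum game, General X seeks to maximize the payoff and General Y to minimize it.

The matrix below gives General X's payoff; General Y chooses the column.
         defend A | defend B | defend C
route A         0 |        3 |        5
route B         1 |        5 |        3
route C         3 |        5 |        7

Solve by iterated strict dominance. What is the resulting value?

Column defend C is strictly dominated by defend A for General Y (0<5, 1<3, 3<7); eliminate defend C.
Row route A is strictly dominated by row route B (1>0, 5>3); eliminate route A.
Column defend B is strictly dominated by defend A for General Y (1<5, 3<5); eliminate defend B.
Row route B is strictly dominated by row route C (3>1); eliminate route B.
Only (route C, defend A) remains, with payoff 3.

3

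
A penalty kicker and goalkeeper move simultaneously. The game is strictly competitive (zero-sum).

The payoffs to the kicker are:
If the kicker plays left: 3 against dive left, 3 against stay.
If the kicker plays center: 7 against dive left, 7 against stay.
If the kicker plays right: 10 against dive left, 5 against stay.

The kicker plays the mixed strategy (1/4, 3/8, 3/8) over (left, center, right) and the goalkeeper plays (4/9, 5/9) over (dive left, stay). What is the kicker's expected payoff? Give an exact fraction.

Against (4/9, 5/9), each row's expected payoff is left: 3; center: 7; right: 65/9.
Taking the (1/4, 3/8, 3/8)-weighted average: (1/4)·(3) + (3/8)·(7) + (3/8)·(65/9) = 73/12.

73/12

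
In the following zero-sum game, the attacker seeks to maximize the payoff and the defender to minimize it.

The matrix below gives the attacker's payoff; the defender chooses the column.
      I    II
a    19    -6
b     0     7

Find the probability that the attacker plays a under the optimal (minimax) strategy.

7/32

Row minima are -6 and 0, so the attacker's maximin is 0; column maxima are 19 and 7, so the defender's minimax is 7. These differ, so the equilibrium is in mixed strategies.
Let the attacker play a with probability p. The defender is indifferent when 19p = −6p + 7(1−p), giving p = 7/32.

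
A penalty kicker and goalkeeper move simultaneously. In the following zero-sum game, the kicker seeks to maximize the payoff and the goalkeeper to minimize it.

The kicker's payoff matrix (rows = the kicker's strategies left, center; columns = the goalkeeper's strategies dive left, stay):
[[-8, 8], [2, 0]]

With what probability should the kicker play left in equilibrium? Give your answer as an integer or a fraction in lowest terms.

1/9

Row minima are -8 and 0, so the kicker's maximin is 0; column maxima are 2 and 8, so the goalkeeper's minimax is 2. These differ, so the equilibrium is in mixed strategies.
Let the kicker play left with probability p. The goalkeeper is indifferent when −8p + 2(1−p) = 8p, giving p = 1/9.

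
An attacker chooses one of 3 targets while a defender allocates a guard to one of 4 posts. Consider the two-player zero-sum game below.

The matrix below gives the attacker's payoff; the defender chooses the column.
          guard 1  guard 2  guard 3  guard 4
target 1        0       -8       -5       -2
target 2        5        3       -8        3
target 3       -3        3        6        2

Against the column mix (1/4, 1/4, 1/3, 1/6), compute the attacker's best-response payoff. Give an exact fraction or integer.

7/3

target 1: (0)·(1/4) + (-8)·(1/4) + (-5)·(1/3) + (-2)·(1/6) = -4.
target 2: (5)·(1/4) + (3)·(1/4) + (-8)·(1/3) + (3)·(1/6) = -1/6.
target 3: (-3)·(1/4) + (3)·(1/4) + (6)·(1/3) + (2)·(1/6) = 7/3.
The best pure response is target 3 with expected payoff 7/3.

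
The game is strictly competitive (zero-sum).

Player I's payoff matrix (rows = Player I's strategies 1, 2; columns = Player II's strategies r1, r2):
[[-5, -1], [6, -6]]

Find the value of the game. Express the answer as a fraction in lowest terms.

Row minima are -5 and -6, so Player I's maximin is -5; column maxima are 6 and -1, so Player II's minimax is -1. These differ, so the equilibrium is in mixed strategies.
Let Player I play 1 with probability p. Player II is indifferent when −5p + 6(1−p) = −p − 6(1−p), giving p = 3/4.
Let Player II play r1 with probability q. Player I is indifferent when −5q − (1−q) = 6q − 6(1−q), giving q = 5/16.
The value is -5·(5/16) + (-1)·(11/16) = -9/4.

-9/4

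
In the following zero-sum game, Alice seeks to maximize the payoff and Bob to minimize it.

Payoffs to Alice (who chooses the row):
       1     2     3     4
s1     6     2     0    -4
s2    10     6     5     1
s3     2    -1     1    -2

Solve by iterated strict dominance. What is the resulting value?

1

Row s1 is strictly dominated by row s2 (10>6, 6>2, 5>0, 1>-4); eliminate s1.
Row s3 is strictly dominated by row s2 (10>2, 6>-1, 5>1, 1>-2); eliminate s3.
Column 2 is strictly dominated by 3 for Bob (5<6); eliminate 2.
Column 3 is strictly dominated by 4 for Bob (1<5); eliminate 3.
Column 1 is strictly dominated by 4 for Bob (1<10); eliminate 1.
Only (s2, 4) remains, with payoff 1.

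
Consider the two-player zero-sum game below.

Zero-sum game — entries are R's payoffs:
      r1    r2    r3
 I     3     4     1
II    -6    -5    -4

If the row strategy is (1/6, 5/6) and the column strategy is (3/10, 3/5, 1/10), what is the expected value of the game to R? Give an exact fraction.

-113/30

Against (3/10, 3/5, 1/10), each row's expected payoff is I: 17/5; II: -26/5.
Taking the (1/6, 5/6)-weighted average: (1/6)·(17/5) + (5/6)·(-26/5) = -113/30.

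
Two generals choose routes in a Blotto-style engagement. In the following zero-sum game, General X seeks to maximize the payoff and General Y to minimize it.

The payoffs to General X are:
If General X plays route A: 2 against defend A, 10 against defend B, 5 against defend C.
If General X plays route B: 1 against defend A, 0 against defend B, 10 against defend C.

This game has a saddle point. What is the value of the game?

2

Row minima: 2, 0 → General X's maximin is 2.
Column maxima: 2, 10, 10 → General Y's minimax is 2.
They coincide at (route A, defend A), so the value is 2.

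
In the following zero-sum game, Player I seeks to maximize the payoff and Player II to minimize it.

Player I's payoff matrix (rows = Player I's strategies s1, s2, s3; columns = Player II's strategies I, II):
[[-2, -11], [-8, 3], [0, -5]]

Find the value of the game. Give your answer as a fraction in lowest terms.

-5/2

Row s1 is strictly dominated by row s3, so Player I never plays it.
The remaining 2×2 game on (s2, s3) × (I, II) has no saddle point. Let Player I play s2 with probability p; indifference gives −8p = 3p − 5(1−p), so p = 5/16.
Similarly Player II's optimal q on I is 1/2, and the value is -8·(1/2) + (3)·(1/2) = -5/2.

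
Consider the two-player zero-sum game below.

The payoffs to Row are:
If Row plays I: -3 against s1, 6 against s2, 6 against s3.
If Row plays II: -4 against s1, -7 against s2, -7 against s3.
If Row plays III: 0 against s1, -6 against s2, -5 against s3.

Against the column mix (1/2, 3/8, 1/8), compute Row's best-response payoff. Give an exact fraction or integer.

I: (-3)·(1/2) + (6)·(3/8) + (6)·(1/8) = 3/2.
II: (-4)·(1/2) + (-7)·(3/8) + (-7)·(1/8) = -11/2.
III: (0)·(1/2) + (-6)·(3/8) + (-5)·(1/8) = -23/8.
The best pure response is I with expected payoff 3/2.

3/2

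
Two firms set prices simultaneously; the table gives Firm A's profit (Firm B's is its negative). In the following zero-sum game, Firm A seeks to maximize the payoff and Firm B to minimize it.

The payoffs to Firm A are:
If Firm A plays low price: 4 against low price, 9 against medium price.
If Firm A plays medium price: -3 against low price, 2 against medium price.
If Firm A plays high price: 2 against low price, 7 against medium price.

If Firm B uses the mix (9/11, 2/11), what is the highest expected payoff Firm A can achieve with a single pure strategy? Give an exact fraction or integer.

54/11

low price: (4)·(9/11) + (9)·(2/11) = 54/11.
medium price: (-3)·(9/11) + (2)·(2/11) = -23/11.
high price: (2)·(9/11) + (7)·(2/11) = 32/11.
The best pure response is low price with expected payoff 54/11.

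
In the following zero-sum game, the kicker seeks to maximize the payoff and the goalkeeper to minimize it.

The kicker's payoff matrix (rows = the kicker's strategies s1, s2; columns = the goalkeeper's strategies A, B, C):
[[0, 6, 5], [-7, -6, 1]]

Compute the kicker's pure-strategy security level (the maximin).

The worst-case payoff for each row is s1: 0, s2: -7.
The best of these is 0.

0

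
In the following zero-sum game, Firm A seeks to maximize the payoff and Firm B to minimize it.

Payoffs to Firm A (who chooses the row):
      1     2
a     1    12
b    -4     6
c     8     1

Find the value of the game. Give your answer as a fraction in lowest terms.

95/18

Row b is strictly dominated by row a, so Firm A never plays it.
The remaining 2×2 game on (a, c) × (1, 2) has no saddle point. Let Firm A play a with probability p; indifference gives p + 8(1−p) = 12p + (1−p), so p = 7/18.
Similarly Firm B's optimal q on 1 is 11/18, and the value is 1·(11/18) + (12)·(7/18) = 95/18.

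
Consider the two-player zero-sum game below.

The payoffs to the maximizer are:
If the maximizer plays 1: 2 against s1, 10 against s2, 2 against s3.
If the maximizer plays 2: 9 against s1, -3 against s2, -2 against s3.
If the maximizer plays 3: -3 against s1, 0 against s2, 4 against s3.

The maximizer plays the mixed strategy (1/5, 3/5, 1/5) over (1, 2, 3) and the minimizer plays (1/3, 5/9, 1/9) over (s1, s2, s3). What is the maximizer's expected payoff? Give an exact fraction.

83/45

Against (1/3, 5/9, 1/9), each row's expected payoff is 1: 58/9; 2: 10/9; 3: -5/9.
Taking the (1/5, 3/5, 1/5)-weighted average: (1/5)·(58/9) + (3/5)·(10/9) + (1/5)·(-5/9) = 83/45.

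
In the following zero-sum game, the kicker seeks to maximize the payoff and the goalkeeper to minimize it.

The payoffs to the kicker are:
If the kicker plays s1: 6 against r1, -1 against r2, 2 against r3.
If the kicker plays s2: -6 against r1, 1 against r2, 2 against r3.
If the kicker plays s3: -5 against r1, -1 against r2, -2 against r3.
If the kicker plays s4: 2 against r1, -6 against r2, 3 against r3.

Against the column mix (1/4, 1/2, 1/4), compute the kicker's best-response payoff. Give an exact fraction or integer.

3/2

s1: (6)·(1/4) + (-1)·(1/2) + (2)·(1/4) = 3/2.
s2: (-6)·(1/4) + (1)·(1/2) + (2)·(1/4) = -1/2.
s3: (-5)·(1/4) + (-1)·(1/2) + (-2)·(1/4) = -9/4.
s4: (2)·(1/4) + (-6)·(1/2) + (3)·(1/4) = -7/4.
The best pure response is s1 with expected payoff 3/2.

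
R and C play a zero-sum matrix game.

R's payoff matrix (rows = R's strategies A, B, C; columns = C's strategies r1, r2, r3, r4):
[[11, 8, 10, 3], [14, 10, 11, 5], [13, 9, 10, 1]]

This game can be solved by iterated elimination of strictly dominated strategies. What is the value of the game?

5

Row C is strictly dominated by row B (14>13, 10>9, 11>10, 5>1); eliminate C.
Column r3 is strictly dominated by r2 for C (8<10, 10<11); eliminate r3.
Column r2 is strictly dominated by r4 for C (3<8, 5<10); eliminate r2.
Column r1 is strictly dominated by r4 for C (3<11, 5<14); eliminate r1.
Row A is strictly dominated by row B (5>3); eliminate A.
Only (B, r4) remains, with payoff 5.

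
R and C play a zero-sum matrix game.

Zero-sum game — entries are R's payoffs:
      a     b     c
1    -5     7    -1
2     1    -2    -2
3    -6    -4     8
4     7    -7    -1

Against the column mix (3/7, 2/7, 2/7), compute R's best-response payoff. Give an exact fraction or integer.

5/7

1: (-5)·(3/7) + (7)·(2/7) + (-1)·(2/7) = -3/7.
2: (1)·(3/7) + (-2)·(2/7) + (-2)·(2/7) = -5/7.
3: (-6)·(3/7) + (-4)·(2/7) + (8)·(2/7) = -10/7.
4: (7)·(3/7) + (-7)·(2/7) + (-1)·(2/7) = 5/7.
The best pure response is 4 with expected payoff 5/7.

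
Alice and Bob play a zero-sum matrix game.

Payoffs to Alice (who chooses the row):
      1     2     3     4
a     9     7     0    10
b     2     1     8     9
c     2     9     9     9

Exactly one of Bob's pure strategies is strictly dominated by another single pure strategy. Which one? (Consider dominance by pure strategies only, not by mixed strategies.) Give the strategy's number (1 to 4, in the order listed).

4

Bob prefers columns that give Alice less. Compare 4 with 1: 9 < 10, 2 < 9, 2 < 9.
So 1 strictly dominates 4 for Bob; 4 is strictly dominated.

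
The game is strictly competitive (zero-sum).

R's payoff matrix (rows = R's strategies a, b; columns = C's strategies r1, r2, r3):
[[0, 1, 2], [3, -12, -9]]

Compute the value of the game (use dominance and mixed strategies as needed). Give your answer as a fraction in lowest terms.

3/16

Column r3 is strictly dominated by r2 for C (it gives R more in every row).
The remaining 2×2 game on (a, b) × (r1, r2) has no saddle point. Let R play a with probability p; indifference gives 3(1−p) = p − 12(1−p), so p = 15/16.
Similarly C's optimal q on r1 is 13/16, and the value is 0·(13/16) + (1)·(3/16) = 3/16.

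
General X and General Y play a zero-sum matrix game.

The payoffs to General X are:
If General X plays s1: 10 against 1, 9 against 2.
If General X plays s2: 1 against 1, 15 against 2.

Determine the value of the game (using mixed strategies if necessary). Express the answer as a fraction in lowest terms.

Row minima are 9 and 1, so General X's maximin is 9; column maxima are 10 and 15, so General Y's minimax is 10. These differ, so the equilibrium is in mixed strategies.
Let General X play s1 with probability p. General Y is indifferent when 10p + (1−p) = 9p + 15(1−p), giving p = 14/15.
Let General Y play 1 with probability q. General X is indifferent when 10q + 9(1−q) = q + 15(1−q), giving q = 2/5.
The value is 10·(2/5) + (9)·(3/5) = 47/5.

47/5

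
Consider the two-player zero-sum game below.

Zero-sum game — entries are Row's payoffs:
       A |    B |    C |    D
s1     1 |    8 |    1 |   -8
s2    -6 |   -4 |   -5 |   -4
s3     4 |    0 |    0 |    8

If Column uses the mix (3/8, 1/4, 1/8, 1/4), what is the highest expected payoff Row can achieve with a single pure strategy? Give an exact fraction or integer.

s1: (1)·(3/8) + (8)·(1/4) + (1)·(1/8) + (-8)·(1/4) = 1/2.
s2: (-6)·(3/8) + (-4)·(1/4) + (-5)·(1/8) + (-4)·(1/4) = -39/8.
s3: (4)·(3/8) + (0)·(1/4) + (0)·(1/8) + (8)·(1/4) = 7/2.
The best pure response is s3 with expected payoff 7/2.

7/2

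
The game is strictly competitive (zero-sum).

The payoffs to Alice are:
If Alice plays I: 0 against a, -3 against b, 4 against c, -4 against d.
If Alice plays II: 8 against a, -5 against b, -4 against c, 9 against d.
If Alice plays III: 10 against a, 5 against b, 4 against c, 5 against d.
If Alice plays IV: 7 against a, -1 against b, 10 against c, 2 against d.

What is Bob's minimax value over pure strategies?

The worst case (largest entry) in each column is a: 10, b: 5, c: 10, d: 9.
The best (smallest) of these is 5.

5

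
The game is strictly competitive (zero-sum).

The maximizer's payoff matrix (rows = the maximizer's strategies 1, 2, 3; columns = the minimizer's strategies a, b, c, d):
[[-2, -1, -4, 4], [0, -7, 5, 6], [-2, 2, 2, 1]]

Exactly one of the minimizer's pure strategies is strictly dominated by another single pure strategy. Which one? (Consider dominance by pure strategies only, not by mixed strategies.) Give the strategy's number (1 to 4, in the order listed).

The minimizer prefers columns that give the maximizer less. Compare d with a: -2 < 4, 0 < 6, -2 < 1.
So a strictly dominates d for the minimizer; d is strictly dominated.

4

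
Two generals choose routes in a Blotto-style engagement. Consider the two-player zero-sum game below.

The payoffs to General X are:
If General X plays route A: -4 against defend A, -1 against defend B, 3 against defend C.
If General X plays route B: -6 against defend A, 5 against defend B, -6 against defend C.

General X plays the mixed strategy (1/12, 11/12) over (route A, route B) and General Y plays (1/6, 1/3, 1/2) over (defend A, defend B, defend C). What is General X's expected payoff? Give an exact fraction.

-151/72

Against (1/6, 1/3, 1/2), each row's expected payoff is route A: 1/2; route B: -7/3.
Taking the (1/12, 11/12)-weighted average: (1/12)·(1/2) + (11/12)·(-7/3) = -151/72.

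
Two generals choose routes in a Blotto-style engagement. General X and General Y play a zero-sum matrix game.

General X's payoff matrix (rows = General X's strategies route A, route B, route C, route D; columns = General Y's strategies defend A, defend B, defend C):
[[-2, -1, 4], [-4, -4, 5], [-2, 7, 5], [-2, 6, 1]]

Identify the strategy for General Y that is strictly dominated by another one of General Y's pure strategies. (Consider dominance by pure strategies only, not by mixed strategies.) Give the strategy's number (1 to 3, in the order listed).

3

General Y prefers columns that give General X less. Compare defend C with defend A: -2 < 4, -4 < 5, -2 < 5, -2 < 1.
So defend A strictly dominates defend C for General Y; defend C is strictly dominated.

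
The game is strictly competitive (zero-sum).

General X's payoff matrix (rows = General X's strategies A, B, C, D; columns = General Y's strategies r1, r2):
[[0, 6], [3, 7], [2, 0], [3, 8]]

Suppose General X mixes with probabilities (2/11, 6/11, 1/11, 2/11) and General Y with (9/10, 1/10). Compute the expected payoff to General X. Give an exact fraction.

152/55

Against (9/10, 1/10), each row's expected payoff is A: 3/5; B: 17/5; C: 9/5; D: 7/2.
Taking the (2/11, 6/11, 1/11, 2/11)-weighted average: (2/11)·(3/5) + (6/11)·(17/5) + (1/11)·(9/5) + (2/11)·(7/2) = 152/55.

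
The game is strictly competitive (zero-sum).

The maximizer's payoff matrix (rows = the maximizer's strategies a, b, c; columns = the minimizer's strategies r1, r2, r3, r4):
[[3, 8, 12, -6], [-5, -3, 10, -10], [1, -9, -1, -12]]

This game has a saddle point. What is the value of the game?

Row minima: -6, -10, -12 → the maximizer's maximin is -6.
Column maxima: 3, 8, 12, -6 → the minimizer's minimax is -6.
They coincide at (a, r4), so the value is -6.

-6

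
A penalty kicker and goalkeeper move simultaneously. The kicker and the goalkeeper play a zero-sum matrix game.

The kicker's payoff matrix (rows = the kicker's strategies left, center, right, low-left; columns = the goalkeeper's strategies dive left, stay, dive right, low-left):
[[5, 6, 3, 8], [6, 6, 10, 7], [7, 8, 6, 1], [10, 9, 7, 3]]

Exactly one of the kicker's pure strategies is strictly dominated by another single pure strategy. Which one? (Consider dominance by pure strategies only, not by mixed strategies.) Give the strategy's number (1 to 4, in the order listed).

3

Compare right with low-left: 10 > 7, 9 > 8, 7 > 6, 3 > 1.
So low-left strictly dominates right for the kicker; right is strictly dominated.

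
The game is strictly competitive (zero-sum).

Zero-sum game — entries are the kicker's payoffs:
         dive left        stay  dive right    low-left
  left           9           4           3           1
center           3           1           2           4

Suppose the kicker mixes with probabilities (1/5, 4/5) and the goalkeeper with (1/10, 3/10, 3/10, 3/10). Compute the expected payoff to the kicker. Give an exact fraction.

Against (1/10, 3/10, 3/10, 3/10), each row's expected payoff is left: 33/10; center: 12/5.
Taking the (1/5, 4/5)-weighted average: (1/5)·(33/10) + (4/5)·(12/5) = 129/50.

129/50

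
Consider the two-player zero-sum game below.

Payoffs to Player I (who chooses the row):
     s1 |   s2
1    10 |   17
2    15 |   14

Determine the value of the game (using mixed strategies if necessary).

115/8

Row minima are 10 and 14, so Player I's maximin is 14; column maxima are 15 and 17, so Player II's minimax is 15. These differ, so the equilibrium is in mixed strategies.
Let Player I play 1 with probability p. Player II is indifferent when 10p + 15(1−p) = 17p + 14(1−p), giving p = 1/8.
Let Player II play s1 with probability q. Player I is indifferent when 10q + 17(1−q) = 15q + 14(1−q), giving q = 3/8.
The value is 10·(3/8) + (17)·(5/8) = 115/8.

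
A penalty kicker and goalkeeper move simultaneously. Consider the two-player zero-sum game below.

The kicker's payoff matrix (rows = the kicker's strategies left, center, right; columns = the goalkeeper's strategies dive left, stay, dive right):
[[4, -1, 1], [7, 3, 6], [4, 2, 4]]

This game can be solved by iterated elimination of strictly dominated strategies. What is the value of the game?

Column dive right is strictly dominated by stay for the goalkeeper (-1<1, 3<6, 2<4); eliminate dive right.
Column dive left is strictly dominated by stay for the goalkeeper (-1<4, 3<7, 2<4); eliminate dive left.
Row left is strictly dominated by row center (3>-1); eliminate left.
Row right is strictly dominated by row center (3>2); eliminate right.
Only (center, stay) remains, with payoff 3.

3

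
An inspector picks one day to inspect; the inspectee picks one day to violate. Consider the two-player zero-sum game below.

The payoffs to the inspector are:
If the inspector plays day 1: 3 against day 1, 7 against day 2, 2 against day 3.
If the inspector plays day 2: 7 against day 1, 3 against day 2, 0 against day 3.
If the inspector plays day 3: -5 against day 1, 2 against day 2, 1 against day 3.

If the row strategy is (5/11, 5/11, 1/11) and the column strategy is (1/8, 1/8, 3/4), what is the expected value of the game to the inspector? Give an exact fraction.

Against (1/8, 1/8, 3/4), each row's expected payoff is day 1: 11/4; day 2: 5/4; day 3: 3/8.
Taking the (5/11, 5/11, 1/11)-weighted average: (5/11)·(11/4) + (5/11)·(5/4) + (1/11)·(3/8) = 163/88.

163/88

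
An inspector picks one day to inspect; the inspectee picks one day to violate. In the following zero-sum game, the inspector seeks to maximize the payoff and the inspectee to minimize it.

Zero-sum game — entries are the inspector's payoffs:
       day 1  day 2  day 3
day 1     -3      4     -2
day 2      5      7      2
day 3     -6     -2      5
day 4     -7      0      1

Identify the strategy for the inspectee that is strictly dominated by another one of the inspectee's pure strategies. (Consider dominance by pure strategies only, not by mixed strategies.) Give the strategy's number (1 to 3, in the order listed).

The inspectee prefers columns that give the inspector less. Compare day 2 with day 1: -3 < 4, 5 < 7, -6 < -2, -7 < 0.
So day 1 strictly dominates day 2 for the inspectee; day 2 is strictly dominated.

2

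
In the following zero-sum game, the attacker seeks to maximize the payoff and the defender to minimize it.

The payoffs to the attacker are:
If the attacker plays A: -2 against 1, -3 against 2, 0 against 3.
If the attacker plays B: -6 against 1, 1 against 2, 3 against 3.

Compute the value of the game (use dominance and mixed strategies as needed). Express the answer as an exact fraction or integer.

Column 3 is strictly dominated by 2 for the defender (it gives the attacker more in every row).
The remaining 2×2 game on (A, B) × (1, 2) has no saddle point. Let the attacker play A with probability p; indifference gives −2p − 6(1−p) = −3p + (1−p), so p = 7/8.
Similarly the defender's optimal q on 1 is 1/2, and the value is -2·(1/2) + (-3)·(1/2) = -5/2.

-5/2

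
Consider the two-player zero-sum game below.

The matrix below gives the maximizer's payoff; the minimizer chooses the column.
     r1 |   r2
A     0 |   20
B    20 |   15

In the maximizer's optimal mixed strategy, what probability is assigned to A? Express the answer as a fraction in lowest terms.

Row minima are 0 and 15, so the maximizer's maximin is 15; column maxima are 20 and 20, so the minimizer's minimax is 20. These differ, so the equilibrium is in mixed strategies.
Let the maximizer play A with probability p. The minimizer is indifferent when 20(1−p) = 20p + 15(1−p), giving p = 1/5.

1/5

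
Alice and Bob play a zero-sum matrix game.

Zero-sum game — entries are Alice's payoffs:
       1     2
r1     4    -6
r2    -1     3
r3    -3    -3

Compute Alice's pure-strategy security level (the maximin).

-1

The worst-case payoff for each row is r1: -6, r2: -1, r3: -3.
The best of these is -1.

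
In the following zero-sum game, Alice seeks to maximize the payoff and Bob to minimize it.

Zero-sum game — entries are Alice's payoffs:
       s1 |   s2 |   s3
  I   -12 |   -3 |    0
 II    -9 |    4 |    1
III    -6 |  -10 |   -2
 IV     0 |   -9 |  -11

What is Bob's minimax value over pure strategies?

The worst case (largest entry) in each column is s1: 0, s2: 4, s3: 1.
The best (smallest) of these is 0.

0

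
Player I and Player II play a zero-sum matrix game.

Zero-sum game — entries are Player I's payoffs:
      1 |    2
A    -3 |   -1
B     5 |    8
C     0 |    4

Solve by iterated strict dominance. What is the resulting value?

5

Column 2 is strictly dominated by 1 for Player II (-3<-1, 5<8, 0<4); eliminate 2.
Row C is strictly dominated by row B (5>0); eliminate C.
Row A is strictly dominated by row B (5>-3); eliminate A.
Only (B, 1) remains, with payoff 5.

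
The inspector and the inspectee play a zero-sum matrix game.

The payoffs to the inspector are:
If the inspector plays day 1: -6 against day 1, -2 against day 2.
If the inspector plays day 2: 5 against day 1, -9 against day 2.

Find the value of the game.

Row minima are -6 and -9, so the inspector's maximin is -6; column maxima are 5 and -2, so the inspectee's minimax is -2. These differ, so the equilibrium is in mixed strategies.
Let the inspector play day 1 with probability p. The inspectee is indifferent when −6p + 5(1−p) = −2p − 9(1−p), giving p = 7/9.
Let the inspectee play day 1 with probability q. The inspector is indifferent when −6q − 2(1−q) = 5q − 9(1−q), giving q = 7/18.
The value is -6·(7/18) + (-2)·(11/18) = -32/9.

-32/9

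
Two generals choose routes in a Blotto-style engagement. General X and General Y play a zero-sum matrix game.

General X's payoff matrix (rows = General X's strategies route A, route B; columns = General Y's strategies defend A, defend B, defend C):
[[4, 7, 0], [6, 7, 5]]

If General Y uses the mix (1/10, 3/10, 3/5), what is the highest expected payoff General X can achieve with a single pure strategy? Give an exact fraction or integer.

route A: (4)·(1/10) + (7)·(3/10) + (0)·(3/5) = 5/2.
route B: (6)·(1/10) + (7)·(3/10) + (5)·(3/5) = 57/10.
The best pure response is route B with expected payoff 57/10.

57/10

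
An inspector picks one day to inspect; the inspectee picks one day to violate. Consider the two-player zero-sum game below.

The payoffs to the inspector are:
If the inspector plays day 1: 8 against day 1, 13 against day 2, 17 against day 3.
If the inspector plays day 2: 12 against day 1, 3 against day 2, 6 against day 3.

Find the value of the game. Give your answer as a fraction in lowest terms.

66/7

Column day 3 is strictly dominated by day 2 for the inspectee (it gives the inspector more in every row).
The remaining 2×2 game on (day 1, day 2) × (day 1, day 2) has no saddle point. Let the inspector play day 1 with probability p; indifference gives 8p + 12(1−p) = 13p + 3(1−p), so p = 9/14.
Similarly the inspectee's optimal q on day 1 is 5/7, and the value is 8·(5/7) + (13)·(2/7) = 66/7.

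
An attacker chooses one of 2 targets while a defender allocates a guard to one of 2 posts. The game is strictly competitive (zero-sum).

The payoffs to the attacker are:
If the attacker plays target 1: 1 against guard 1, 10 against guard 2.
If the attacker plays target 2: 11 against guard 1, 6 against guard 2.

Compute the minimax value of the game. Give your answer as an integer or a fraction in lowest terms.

Row minima are 1 and 6, so the attacker's maximin is 6; column maxima are 11 and 10, so the defender's minimax is 10. These differ, so the equilibrium is in mixed strategies.
Let the attacker play target 1 with probability p. The defender is indifferent when p + 11(1−p) = 10p + 6(1−p), giving p = 5/14.
Let the defender play guard 1 with probability q. The attacker is indifferent when q + 10(1−q) = 11q + 6(1−q), giving q = 2/7.
The value is 1·(2/7) + (10)·(5/7) = 52/7.

52/7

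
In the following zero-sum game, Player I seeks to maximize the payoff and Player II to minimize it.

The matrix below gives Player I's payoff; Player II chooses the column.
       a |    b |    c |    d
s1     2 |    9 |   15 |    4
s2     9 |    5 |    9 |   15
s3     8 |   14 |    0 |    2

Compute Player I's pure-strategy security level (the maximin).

The worst-case payoff for each row is s1: 2, s2: 5, s3: 0.
The best of these is 5.

5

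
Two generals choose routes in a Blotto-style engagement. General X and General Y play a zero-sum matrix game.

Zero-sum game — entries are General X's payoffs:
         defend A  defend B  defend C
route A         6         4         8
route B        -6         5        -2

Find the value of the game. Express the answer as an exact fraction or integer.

54/13

Column defend C is strictly dominated by defend A for General Y (it gives General X more in every row).
The remaining 2×2 game on (route A, route B) × (defend A, defend B) has no saddle point. Let General X play route A with probability p; indifference gives 6p − 6(1−p) = 4p + 5(1−p), so p = 11/13.
Similarly General Y's optimal q on defend A is 1/13, and the value is 6·(1/13) + (4)·(12/13) = 54/13.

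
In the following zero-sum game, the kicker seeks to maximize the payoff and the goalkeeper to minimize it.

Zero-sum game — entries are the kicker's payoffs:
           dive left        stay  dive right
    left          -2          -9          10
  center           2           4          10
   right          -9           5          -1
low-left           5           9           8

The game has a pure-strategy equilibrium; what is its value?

Row minima: -9, 2, -9, 5 → the kicker's maximin is 5.
Column maxima: 5, 9, 10 → the goalkeeper's minimax is 5.
They coincide at (low-left, dive left), so the value is 5.

5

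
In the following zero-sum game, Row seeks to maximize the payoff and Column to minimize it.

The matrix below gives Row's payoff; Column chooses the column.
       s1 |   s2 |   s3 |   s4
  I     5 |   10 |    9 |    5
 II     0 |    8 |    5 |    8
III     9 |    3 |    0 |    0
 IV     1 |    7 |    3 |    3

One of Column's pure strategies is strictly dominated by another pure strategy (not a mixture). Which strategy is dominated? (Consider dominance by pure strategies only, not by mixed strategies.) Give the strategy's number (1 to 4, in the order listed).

2

Column prefers columns that give Row less. Compare s2 with s3: 9 < 10, 5 < 8, 0 < 3, 3 < 7.
So s3 strictly dominates s2 for Column; s2 is strictly dominated.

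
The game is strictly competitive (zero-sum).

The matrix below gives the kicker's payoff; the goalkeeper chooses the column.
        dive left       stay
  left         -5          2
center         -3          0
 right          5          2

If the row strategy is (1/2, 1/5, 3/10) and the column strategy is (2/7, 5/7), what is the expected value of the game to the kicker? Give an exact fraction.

24/35

Against (2/7, 5/7), each row's expected payoff is left: 0; center: -6/7; right: 20/7.
Taking the (1/2, 1/5, 3/10)-weighted average: (1/2)·(0) + (1/5)·(-6/7) + (3/10)·(20/7) = 24/35.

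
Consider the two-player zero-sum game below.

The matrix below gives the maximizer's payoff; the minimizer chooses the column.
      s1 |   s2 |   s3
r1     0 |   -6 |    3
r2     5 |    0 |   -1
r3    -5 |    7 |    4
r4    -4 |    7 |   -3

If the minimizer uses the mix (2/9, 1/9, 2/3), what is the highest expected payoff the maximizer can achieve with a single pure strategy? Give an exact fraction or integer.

r1: (0)·(2/9) + (-6)·(1/9) + (3)·(2/3) = 4/3.
r2: (5)·(2/9) + (0)·(1/9) + (-1)·(2/3) = 4/9.
r3: (-5)·(2/9) + (7)·(1/9) + (4)·(2/3) = 7/3.
r4: (-4)·(2/9) + (7)·(1/9) + (-3)·(2/3) = -19/9.
The best pure response is r3 with expected payoff 7/3.

7/3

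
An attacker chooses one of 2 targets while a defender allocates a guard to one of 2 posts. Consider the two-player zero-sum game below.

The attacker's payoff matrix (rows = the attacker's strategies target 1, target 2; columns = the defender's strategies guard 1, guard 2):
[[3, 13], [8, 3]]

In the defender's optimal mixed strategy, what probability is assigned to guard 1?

2/3

Row minima are 3 and 3, so the attacker's maximin is 3; column maxima are 8 and 13, so the defender's minimax is 8. These differ, so the equilibrium is in mixed strategies.
Let the defender play guard 1 with probability q. The attacker is indifferent when 3q + 13(1−q) = 8q + 3(1−q), giving q = 2/3.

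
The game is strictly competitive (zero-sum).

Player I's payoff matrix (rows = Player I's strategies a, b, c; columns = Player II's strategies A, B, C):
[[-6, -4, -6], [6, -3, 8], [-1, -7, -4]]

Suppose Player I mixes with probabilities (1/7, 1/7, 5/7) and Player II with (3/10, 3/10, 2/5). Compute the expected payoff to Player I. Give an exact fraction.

-213/70

Against (3/10, 3/10, 2/5), each row's expected payoff is a: -27/5; b: 41/10; c: -4.
Taking the (1/7, 1/7, 5/7)-weighted average: (1/7)·(-27/5) + (1/7)·(41/10) + (5/7)·(-4) = -213/70.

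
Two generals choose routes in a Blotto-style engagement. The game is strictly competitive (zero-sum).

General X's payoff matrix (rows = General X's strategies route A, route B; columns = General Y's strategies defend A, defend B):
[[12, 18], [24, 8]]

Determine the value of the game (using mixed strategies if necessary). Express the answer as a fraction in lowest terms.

Row minima are 12 and 8, so General X's maximin is 12; column maxima are 24 and 18, so General Y's minimax is 18. These differ, so the equilibrium is in mixed strategies.
Let General X play route A with probability p. General Y is indifferent when 12p + 24(1−p) = 18p + 8(1−p), giving p = 8/11.
Let General Y play defend A with probability q. General X is indifferent when 12q + 18(1−q) = 24q + 8(1−q), giving q = 5/11.
The value is 12·(5/11) + (18)·(6/11) = 168/11.

168/11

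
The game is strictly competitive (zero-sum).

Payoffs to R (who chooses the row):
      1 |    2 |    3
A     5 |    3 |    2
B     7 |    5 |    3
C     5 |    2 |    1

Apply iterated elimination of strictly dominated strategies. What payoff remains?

3

Row A is strictly dominated by row B (7>5, 5>3, 3>2); eliminate A.
Row C is strictly dominated by row B (7>5, 5>2, 3>1); eliminate C.
Column 1 is strictly dominated by 2 for C (5<7); eliminate 1.
Column 2 is strictly dominated by 3 for C (3<5); eliminate 2.
Only (B, 3) remains, with payoff 3.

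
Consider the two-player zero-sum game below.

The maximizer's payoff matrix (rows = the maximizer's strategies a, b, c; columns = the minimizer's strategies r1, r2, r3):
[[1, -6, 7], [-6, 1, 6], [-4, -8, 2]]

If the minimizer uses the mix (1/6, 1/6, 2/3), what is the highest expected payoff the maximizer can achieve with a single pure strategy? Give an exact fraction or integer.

a: (1)·(1/6) + (-6)·(1/6) + (7)·(2/3) = 23/6.
b: (-6)·(1/6) + (1)·(1/6) + (6)·(2/3) = 19/6.
c: (-4)·(1/6) + (-8)·(1/6) + (2)·(2/3) = -2/3.
The best pure response is a with expected payoff 23/6.

23/6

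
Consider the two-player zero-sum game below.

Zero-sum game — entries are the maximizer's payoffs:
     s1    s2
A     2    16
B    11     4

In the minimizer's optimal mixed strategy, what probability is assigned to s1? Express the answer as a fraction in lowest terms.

Row minima are 2 and 4, so the maximizer's maximin is 4; column maxima are 11 and 16, so the minimizer's minimax is 11. These differ, so the equilibrium is in mixed strategies.
Let the minimizer play s1 with probability q. The maximizer is indifferent when 2q + 16(1−q) = 11q + 4(1−q), giving q = 4/7.

4/7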